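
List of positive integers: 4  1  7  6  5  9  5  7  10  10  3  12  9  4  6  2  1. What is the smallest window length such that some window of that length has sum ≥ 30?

4

Extend right; whenever the sum reaches 30, record the length and shrink from the left:
add 4: running sum 4 < 30
add 1: running sum 5 < 30
add 7: running sum 12 < 30
add 6: running sum 18 < 30
add 5: running sum 23 < 30
end 5: [4, 1, 7, 6, 5, 9] sum 32, len 6
end 6: [7, 6, 5, 9, 5] sum 32, len 5
end 7: [6, 5, 9, 5, 7] sum 32, len 5
end 8: [9, 5, 7, 10] sum 31, len 4
end 9: [5, 7, 10, 10] sum 32, len 4
end 10: [7, 10, 10, 3] sum 30, len 4
end 11: [10, 10, 3, 12] sum 35, len 4
end 12: [10, 3, 12, 9] sum 34, len 4
end 13: [10, 3, 12, 9, 4] sum 38, len 5
end 14: [12, 9, 4, 6] sum 31, len 4
end 15: [12, 9, 4, 6, 2] sum 33, len 5
end 16: [12, 9, 4, 6, 2, 1] sum 34, len 6
Shortest qualifying length: 4.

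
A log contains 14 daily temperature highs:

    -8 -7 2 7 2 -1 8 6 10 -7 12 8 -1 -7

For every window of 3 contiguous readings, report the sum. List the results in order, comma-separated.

-13, 2, 11, 8, 9, 13, 24, 9, 15, 13, 19, 0

(-8, -7, 2) → sum -13
(-7, 2, 7) → sum 2
(2, 7, 2) → sum 11
(7, 2, -1) → sum 8
(2, -1, 8) → sum 9
(-1, 8, 6) → sum 13
(8, 6, 10) → sum 24
(6, 10, -7) → sum 9
(10, -7, 12) → sum 15
(-7, 12, 8) → sum 13
(12, 8, -1) → sum 19
(8, -1, -7) → sum 0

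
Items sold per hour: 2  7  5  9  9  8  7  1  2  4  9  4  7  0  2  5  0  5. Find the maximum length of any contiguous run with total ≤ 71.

14

[2] sum 2 len 1
[2, 7] sum 9 len 2
[2, 7, 5] sum 14 len 3
[2, 7, 5, 9] sum 23 len 4
[2, 7, 5, 9, 9] sum 32 len 5
[2, 7, 5, 9, 9, 8] sum 40 len 6
[2, 7, 5, 9, 9, 8, 7] sum 47 len 7
[2, 7, 5, 9, 9, 8, 7, 1] sum 48 len 8
[2, 7, 5, 9, 9, 8, 7, 1, 2] sum 50 len 9
[2, 7, 5, 9, 9, 8, 7, 1, 2, 4] sum 54 len 10
[2, 7, 5, 9, 9, 8, 7, 1, 2, 4, 9] sum 63 len 11
[2, 7, 5, 9, 9, 8, 7, 1, 2, 4, 9, 4] sum 67 len 12
[5, 9, 9, 8, 7, 1, 2, 4, 9, 4, 7] sum 65 len 11
[5, 9, 9, 8, 7, 1, 2, 4, 9, 4, 7, 0] sum 65 len 12
[5, 9, 9, 8, 7, 1, 2, 4, 9, 4, 7, 0, 2] sum 67 len 13
[9, 9, 8, 7, 1, 2, 4, 9, 4, 7, 0, 2, 5] sum 67 len 13
[9, 9, 8, 7, 1, 2, 4, 9, 4, 7, 0, 2, 5, 0] sum 67 len 14
[9, 8, 7, 1, 2, 4, 9, 4, 7, 0, 2, 5, 0, 5] sum 63 len 14
Longest length seen: 14.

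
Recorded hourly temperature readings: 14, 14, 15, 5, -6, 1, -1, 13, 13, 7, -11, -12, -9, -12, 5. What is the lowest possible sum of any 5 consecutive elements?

-39

(14, 14, 15, 5, -6) → sum 42
(14, 15, 5, -6, 1) → sum 29
(15, 5, -6, 1, -1) → sum 14
(5, -6, 1, -1, 13) → sum 12
(-6, 1, -1, 13, 13) → sum 20
(1, -1, 13, 13, 7) → sum 33
(-1, 13, 13, 7, -11) → sum 21
(13, 13, 7, -11, -12) → sum 10
(13, 7, -11, -12, -9) → sum -12
(7, -11, -12, -9, -12) → sum -37
(-11, -12, -9, -12, 5) → sum -39
Lowest of these is -39.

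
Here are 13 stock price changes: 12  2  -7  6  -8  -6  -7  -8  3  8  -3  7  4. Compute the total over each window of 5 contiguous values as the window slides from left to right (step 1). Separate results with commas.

5, -13, -22, -23, -26, -10, -7, 7, 19

(12, 2, -7, 6, -8) → sum 5
(2, -7, 6, -8, -6) → sum -13
(-7, 6, -8, -6, -7) → sum -22
(6, -8, -6, -7, -8) → sum -23
(-8, -6, -7, -8, 3) → sum -26
(-6, -7, -8, 3, 8) → sum -10
(-7, -8, 3, 8, -3) → sum -7
(-8, 3, 8, -3, 7) → sum 7
(3, 8, -3, 7, 4) → sum 19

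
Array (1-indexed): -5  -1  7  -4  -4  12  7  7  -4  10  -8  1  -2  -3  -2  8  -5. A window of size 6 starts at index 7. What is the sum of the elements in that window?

Elements at indices 7..12: 7, 7, -4, 10, -8, 1
sum(7, 7, -4, 10, -8, 1) = 13

13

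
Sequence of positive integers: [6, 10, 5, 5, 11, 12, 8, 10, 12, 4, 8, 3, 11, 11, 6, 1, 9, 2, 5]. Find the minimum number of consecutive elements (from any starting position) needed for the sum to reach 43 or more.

Extend right; whenever the sum reaches 43, record the length and shrink from the left:
add 6: running sum 6 < 43
add 10: running sum 16 < 43
add 5: running sum 21 < 43
add 5: running sum 26 < 43
add 11: running sum 37 < 43
add 12: shortest ending here [10, 5, 5, 11, 12] sum 43, len 5
add 8: shortest ending here [10, 5, 5, 11, 12, 8] sum 51, len 6
add 10: shortest ending here [5, 11, 12, 8, 10] sum 46, len 5
add 12: shortest ending here [11, 12, 8, 10, 12] sum 53, len 5
add 4: shortest ending here [12, 8, 10, 12, 4] sum 46, len 5
add 8: shortest ending here [12, 8, 10, 12, 4, 8] sum 54, len 6
add 3: shortest ending here [8, 10, 12, 4, 8, 3] sum 45, len 6
add 11: shortest ending here [10, 12, 4, 8, 3, 11] sum 48, len 6
add 11: shortest ending here [12, 4, 8, 3, 11, 11] sum 49, len 6
add 6: shortest ending here [4, 8, 3, 11, 11, 6] sum 43, len 6
add 1: shortest ending here [4, 8, 3, 11, 11, 6, 1] sum 44, len 7
add 9: shortest ending here [8, 3, 11, 11, 6, 1, 9] sum 49, len 7
add 2: shortest ending here [3, 11, 11, 6, 1, 9, 2] sum 43, len 7
add 5: shortest ending here [11, 11, 6, 1, 9, 2, 5] sum 45, len 7
Shortest qualifying length: 5.

5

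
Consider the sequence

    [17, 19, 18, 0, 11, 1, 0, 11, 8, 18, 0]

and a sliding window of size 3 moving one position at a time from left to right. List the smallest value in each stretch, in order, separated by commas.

Sliding a size-3 window across the 11 values:
(17, 19, 18) → min 17
(19, 18, 0) → min 0
(18, 0, 11) → min 0
(0, 11, 1) → min 0
(11, 1, 0) → min 0
(1, 0, 11) → min 0
(0, 11, 8) → min 0
(11, 8, 18) → min 8
(8, 18, 0) → min 0

17, 0, 0, 0, 0, 0, 0, 8, 0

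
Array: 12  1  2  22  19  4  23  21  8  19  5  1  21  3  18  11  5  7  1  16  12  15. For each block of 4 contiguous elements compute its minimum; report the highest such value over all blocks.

8

(12, 1, 2, 22) → min 1
(1, 2, 22, 19) → min 1
(2, 22, 19, 4) → min 2
(22, 19, 4, 23) → min 4
(19, 4, 23, 21) → min 4
(4, 23, 21, 8) → min 4
(23, 21, 8, 19) → min 8
(21, 8, 19, 5) → min 5
(8, 19, 5, 1) → min 1
(19, 5, 1, 21) → min 1
(5, 1, 21, 3) → min 1
(1, 21, 3, 18) → min 1
(21, 3, 18, 11) → min 3
(3, 18, 11, 5) → min 3
(18, 11, 5, 7) → min 5
(11, 5, 7, 1) → min 1
(5, 7, 1, 16) → min 1
(7, 1, 16, 12) → min 1
(1, 16, 12, 15) → min 1
Highest of these is 8.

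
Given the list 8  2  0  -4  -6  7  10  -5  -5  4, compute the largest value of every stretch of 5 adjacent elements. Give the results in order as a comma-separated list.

8, 7, 10, 10, 10, 10

Sliding a size-5 window across the 10 values:
8 2 0 -4 -6 → max 8
2 0 -4 -6 7 → max 7
0 -4 -6 7 10 → max 10
-4 -6 7 10 -5 → max 10
-6 7 10 -5 -5 → max 10
7 10 -5 -5 4 → max 10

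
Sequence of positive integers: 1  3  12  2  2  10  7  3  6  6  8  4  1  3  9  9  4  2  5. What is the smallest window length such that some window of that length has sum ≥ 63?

add 1: running sum 1 < 63
add 3: running sum 4 < 63
add 12: running sum 16 < 63
add 2: running sum 18 < 63
add 2: running sum 20 < 63
add 10: running sum 30 < 63
add 7: running sum 37 < 63
add 3: running sum 40 < 63
add 6: running sum 46 < 63
add 6: running sum 52 < 63
add 8: running sum 60 < 63
add 4: shortest ending here [3, 12, 2, 2, 10, 7, 3, 6, 6, 8, 4] sum 63, len 11
add 1: shortest ending here [3, 12, 2, 2, 10, 7, 3, 6, 6, 8, 4, 1] sum 64, len 12
add 3: shortest ending here [12, 2, 2, 10, 7, 3, 6, 6, 8, 4, 1, 3] sum 64, len 12
add 9: shortest ending here [12, 2, 2, 10, 7, 3, 6, 6, 8, 4, 1, 3, 9] sum 73, len 13
add 9: shortest ending here [10, 7, 3, 6, 6, 8, 4, 1, 3, 9, 9] sum 66, len 11
add 4: shortest ending here [10, 7, 3, 6, 6, 8, 4, 1, 3, 9, 9, 4] sum 70, len 12
add 2: shortest ending here [10, 7, 3, 6, 6, 8, 4, 1, 3, 9, 9, 4, 2] sum 72, len 13
add 5: shortest ending here [7, 3, 6, 6, 8, 4, 1, 3, 9, 9, 4, 2, 5] sum 67, len 13
Shortest qualifying length: 11.

11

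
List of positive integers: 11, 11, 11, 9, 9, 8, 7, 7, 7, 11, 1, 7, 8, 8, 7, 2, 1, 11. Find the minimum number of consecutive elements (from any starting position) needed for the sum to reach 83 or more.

10

Extend right; whenever the sum reaches 83, record the length and shrink from the left:
add 11: running sum 11 < 83
add 11: running sum 22 < 83
add 11: running sum 33 < 83
add 9: running sum 42 < 83
add 9: running sum 51 < 83
add 8: running sum 59 < 83
add 7: running sum 66 < 83
add 7: running sum 73 < 83
add 7: running sum 80 < 83
add 11: shortest ending here [11, 11, 11, 9, 9, 8, 7, 7, 7, 11] sum 91, len 10
add 1: shortest ending here [11, 11, 11, 9, 9, 8, 7, 7, 7, 11, 1] sum 92, len 11
add 7: shortest ending here [11, 11, 9, 9, 8, 7, 7, 7, 11, 1, 7] sum 88, len 11
add 8: shortest ending here [11, 9, 9, 8, 7, 7, 7, 11, 1, 7, 8] sum 85, len 11
add 8: shortest ending here [11, 9, 9, 8, 7, 7, 7, 11, 1, 7, 8, 8] sum 93, len 12
add 7: shortest ending here [9, 9, 8, 7, 7, 7, 11, 1, 7, 8, 8, 7] sum 89, len 12
add 2: shortest ending here [9, 9, 8, 7, 7, 7, 11, 1, 7, 8, 8, 7, 2] sum 91, len 13
add 1: shortest ending here [9, 8, 7, 7, 7, 11, 1, 7, 8, 8, 7, 2, 1] sum 83, len 13
add 11: shortest ending here [8, 7, 7, 7, 11, 1, 7, 8, 8, 7, 2, 1, 11] sum 85, len 13
Shortest qualifying length: 10.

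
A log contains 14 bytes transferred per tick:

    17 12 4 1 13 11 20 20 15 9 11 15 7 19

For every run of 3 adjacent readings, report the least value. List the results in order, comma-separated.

Sliding a size-3 window across the 14 values:
(17, 12, 4) → min 4
(12, 4, 1) → min 1
(4, 1, 13) → min 1
(1, 13, 11) → min 1
(13, 11, 20) → min 11
(11, 20, 20) → min 11
(20, 20, 15) → min 15
(20, 15, 9) → min 9
(15, 9, 11) → min 9
(9, 11, 15) → min 9
(11, 15, 7) → min 7
(15, 7, 19) → min 7

4, 1, 1, 1, 11, 11, 15, 9, 9, 9, 7, 7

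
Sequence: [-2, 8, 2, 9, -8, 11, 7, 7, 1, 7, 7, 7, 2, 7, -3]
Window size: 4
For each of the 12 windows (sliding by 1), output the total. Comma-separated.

17, 11, 14, 19, 17, 26, 22, 22, 22, 23, 23, 13

[-2, 8, 2, 9] → sum 17
[8, 2, 9, -8] → sum 11
[2, 9, -8, 11] → sum 14
[9, -8, 11, 7] → sum 19
[-8, 11, 7, 7] → sum 17
[11, 7, 7, 1] → sum 26
[7, 7, 1, 7] → sum 22
[7, 1, 7, 7] → sum 22
[1, 7, 7, 7] → sum 22
[7, 7, 7, 2] → sum 23
[7, 7, 2, 7] → sum 23
[7, 2, 7, -3] → sum 13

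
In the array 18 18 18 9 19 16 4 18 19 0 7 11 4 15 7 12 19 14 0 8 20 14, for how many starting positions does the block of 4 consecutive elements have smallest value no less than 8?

3

(18, 18, 18, 9) → min 9  ≥ 8 ✓
(18, 18, 9, 19) → min 9  ≥ 8 ✓
(18, 9, 19, 16) → min 9  ≥ 8 ✓
(9, 19, 16, 4) → min 4
(19, 16, 4, 18) → min 4
(16, 4, 18, 19) → min 4
(4, 18, 19, 0) → min 0
(18, 19, 0, 7) → min 0
(19, 0, 7, 11) → min 0
(0, 7, 11, 4) → min 0
(7, 11, 4, 15) → min 4
(11, 4, 15, 7) → min 4
(4, 15, 7, 12) → min 4
(15, 7, 12, 19) → min 7
(7, 12, 19, 14) → min 7
(12, 19, 14, 0) → min 0
(19, 14, 0, 8) → min 0
(14, 0, 8, 20) → min 0
(0, 8, 20, 14) → min 0
3 windows satisfy the condition.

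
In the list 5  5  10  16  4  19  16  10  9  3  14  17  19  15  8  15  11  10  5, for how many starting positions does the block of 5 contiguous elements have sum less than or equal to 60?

8

(5, 5, 10, 16, 4) → sum 40  ≤ 60 ✓
(5, 10, 16, 4, 19) → sum 54  ≤ 60 ✓
(10, 16, 4, 19, 16) → sum 65
(16, 4, 19, 16, 10) → sum 65
(4, 19, 16, 10, 9) → sum 58  ≤ 60 ✓
(19, 16, 10, 9, 3) → sum 57  ≤ 60 ✓
(16, 10, 9, 3, 14) → sum 52  ≤ 60 ✓
(10, 9, 3, 14, 17) → sum 53  ≤ 60 ✓
(9, 3, 14, 17, 19) → sum 62
(3, 14, 17, 19, 15) → sum 68
(14, 17, 19, 15, 8) → sum 73
(17, 19, 15, 8, 15) → sum 74
(19, 15, 8, 15, 11) → sum 68
(15, 8, 15, 11, 10) → sum 59  ≤ 60 ✓
(8, 15, 11, 10, 5) → sum 49  ≤ 60 ✓
8 windows satisfy the condition.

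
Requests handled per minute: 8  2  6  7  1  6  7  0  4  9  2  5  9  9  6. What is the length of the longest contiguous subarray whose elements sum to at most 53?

add 8: [8] sum 8, len 1
add 2: [8, 2] sum 10, len 2
add 6: [8, 2, 6] sum 16, len 3
add 7: [8, 2, 6, 7] sum 23, len 4
add 1: [8, 2, 6, 7, 1] sum 24, len 5
add 6: [8, 2, 6, 7, 1, 6] sum 30, len 6
add 7: [8, 2, 6, 7, 1, 6, 7] sum 37, len 7
add 0: [8, 2, 6, 7, 1, 6, 7, 0] sum 37, len 8
add 4: [8, 2, 6, 7, 1, 6, 7, 0, 4] sum 41, len 9
add 9: [8, 2, 6, 7, 1, 6, 7, 0, 4, 9] sum 50, len 10
add 2: [8, 2, 6, 7, 1, 6, 7, 0, 4, 9, 2] sum 52, len 11
add 5: [2, 6, 7, 1, 6, 7, 0, 4, 9, 2, 5] sum 49, len 11
add 9: [7, 1, 6, 7, 0, 4, 9, 2, 5, 9] sum 50, len 10
add 9: [1, 6, 7, 0, 4, 9, 2, 5, 9, 9] sum 52, len 10
add 6: [7, 0, 4, 9, 2, 5, 9, 9, 6] sum 51, len 9
Longest length seen: 11.

11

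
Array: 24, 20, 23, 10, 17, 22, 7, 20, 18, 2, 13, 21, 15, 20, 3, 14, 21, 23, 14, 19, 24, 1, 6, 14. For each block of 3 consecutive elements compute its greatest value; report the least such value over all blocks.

24 20 23 → max 24
20 23 10 → max 23
23 10 17 → max 23
10 17 22 → max 22
17 22 7 → max 22
22 7 20 → max 22
7 20 18 → max 20
20 18 2 → max 20
18 2 13 → max 18
2 13 21 → max 21
13 21 15 → max 21
21 15 20 → max 21
15 20 3 → max 20
20 3 14 → max 20
3 14 21 → max 21
14 21 23 → max 23
21 23 14 → max 23
23 14 19 → max 23
14 19 24 → max 24
19 24 1 → max 24
24 1 6 → max 24
1 6 14 → max 14
Least of these is 14.

14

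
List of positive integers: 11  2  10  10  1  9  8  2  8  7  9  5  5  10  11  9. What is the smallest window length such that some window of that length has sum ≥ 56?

Extend right; whenever the sum reaches 56, record the length and shrink from the left:
add 11: running sum 11 < 56
add 2: running sum 13 < 56
add 10: running sum 23 < 56
add 10: running sum 33 < 56
add 1: running sum 34 < 56
add 9: running sum 43 < 56
add 8: running sum 51 < 56
add 2: running sum 53 < 56
end 8: [11, 2, 10, 10, 1, 9, 8, 2, 8] sum 61, len 9
end 9: [2, 10, 10, 1, 9, 8, 2, 8, 7] sum 57, len 9
end 10: [10, 10, 1, 9, 8, 2, 8, 7, 9] sum 64, len 9
end 11: [10, 1, 9, 8, 2, 8, 7, 9, 5] sum 59, len 9
end 12: [10, 1, 9, 8, 2, 8, 7, 9, 5, 5] sum 64, len 10
end 13: [9, 8, 2, 8, 7, 9, 5, 5, 10] sum 63, len 9
end 14: [2, 8, 7, 9, 5, 5, 10, 11] sum 57, len 8
end 15: [7, 9, 5, 5, 10, 11, 9] sum 56, len 7
Shortest qualifying length: 7.

7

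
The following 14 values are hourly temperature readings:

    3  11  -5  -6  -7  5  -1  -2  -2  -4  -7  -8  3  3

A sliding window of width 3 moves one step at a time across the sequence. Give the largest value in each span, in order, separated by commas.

Sliding a size-3 window across the 14 values:
[3, 11, -5] → max 11
[11, -5, -6] → max 11
[-5, -6, -7] → max -5
[-6, -7, 5] → max 5
[-7, 5, -1] → max 5
[5, -1, -2] → max 5
[-1, -2, -2] → max -1
[-2, -2, -4] → max -2
[-2, -4, -7] → max -2
[-4, -7, -8] → max -4
[-7, -8, 3] → max 3
[-8, 3, 3] → max 3

11, 11, -5, 5, 5, 5, -1, -2, -2, -4, 3, 3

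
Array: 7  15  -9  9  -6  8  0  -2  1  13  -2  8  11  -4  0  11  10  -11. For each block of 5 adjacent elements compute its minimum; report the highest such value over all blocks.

7 15 -9 9 -6 → min -9
15 -9 9 -6 8 → min -9
-9 9 -6 8 0 → min -9
9 -6 8 0 -2 → min -6
-6 8 0 -2 1 → min -6
8 0 -2 1 13 → min -2
0 -2 1 13 -2 → min -2
-2 1 13 -2 8 → min -2
1 13 -2 8 11 → min -2
13 -2 8 11 -4 → min -4
-2 8 11 -4 0 → min -4
8 11 -4 0 11 → min -4
11 -4 0 11 10 → min -4
-4 0 11 10 -11 → min -11
Highest of these is -2.

-2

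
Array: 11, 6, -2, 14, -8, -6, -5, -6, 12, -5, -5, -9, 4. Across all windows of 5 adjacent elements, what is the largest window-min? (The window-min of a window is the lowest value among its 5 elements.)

Each size-5 window and its min:
11 6 -2 14 -8 → min -8
6 -2 14 -8 -6 → min -8
-2 14 -8 -6 -5 → min -8
14 -8 -6 -5 -6 → min -8
-8 -6 -5 -6 12 → min -8
-6 -5 -6 12 -5 → min -6
-5 -6 12 -5 -5 → min -6
-6 12 -5 -5 -9 → min -9
12 -5 -5 -9 4 → min -9
Largest of these is -6.

-6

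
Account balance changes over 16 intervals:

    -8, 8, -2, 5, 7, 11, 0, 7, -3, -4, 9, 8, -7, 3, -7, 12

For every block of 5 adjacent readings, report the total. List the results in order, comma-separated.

-8 8 -2 5 7 → sum 10
8 -2 5 7 11 → sum 29
-2 5 7 11 0 → sum 21
5 7 11 0 7 → sum 30
7 11 0 7 -3 → sum 22
11 0 7 -3 -4 → sum 11
0 7 -3 -4 9 → sum 9
7 -3 -4 9 8 → sum 17
-3 -4 9 8 -7 → sum 3
-4 9 8 -7 3 → sum 9
9 8 -7 3 -7 → sum 6
8 -7 3 -7 12 → sum 9

10, 29, 21, 30, 22, 11, 9, 17, 3, 9, 6, 9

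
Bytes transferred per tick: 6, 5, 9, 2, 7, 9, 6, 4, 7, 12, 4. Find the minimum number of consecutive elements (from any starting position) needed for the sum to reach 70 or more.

Extend right; whenever the sum reaches 70, record the length and shrink from the left:
add 6: running sum 6 < 70
add 5: running sum 11 < 70
add 9: running sum 20 < 70
add 2: running sum 22 < 70
add 7: running sum 29 < 70
add 9: running sum 38 < 70
add 6: running sum 44 < 70
add 4: running sum 48 < 70
add 7: running sum 55 < 70
add 12: running sum 67 < 70
add 4: shortest ending here [6, 5, 9, 2, 7, 9, 6, 4, 7, 12, 4] sum 71, len 11
Shortest qualifying length: 11.

11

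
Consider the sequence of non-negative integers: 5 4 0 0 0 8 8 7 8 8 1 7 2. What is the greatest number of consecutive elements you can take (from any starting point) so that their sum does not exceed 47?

→ 5: sum 5, len 1
→ 4: sum 9, len 2
→ 0: sum 9, len 3
→ 0: sum 9, len 4
→ 0: sum 9, len 5
→ 8: sum 17, len 6
→ 8: sum 25, len 7
→ 7: sum 32, len 8
→ 8: sum 40, len 9
→ 8 (dropped 5): sum 43, len 9
→ 1: sum 44, len 10
→ 7 (dropped 4): sum 47, len 10
→ 2 (dropped 0, 0, 0, 8): sum 41, len 7
Longest length seen: 10.

10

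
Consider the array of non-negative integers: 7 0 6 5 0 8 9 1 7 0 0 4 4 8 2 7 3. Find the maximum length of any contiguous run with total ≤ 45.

[7] sum 7 len 1
[7, 0] sum 7 len 2
[7, 0, 6] sum 13 len 3
[7, 0, 6, 5] sum 18 len 4
[7, 0, 6, 5, 0] sum 18 len 5
[7, 0, 6, 5, 0, 8] sum 26 len 6
[7, 0, 6, 5, 0, 8, 9] sum 35 len 7
[7, 0, 6, 5, 0, 8, 9, 1] sum 36 len 8
[7, 0, 6, 5, 0, 8, 9, 1, 7] sum 43 len 9
[7, 0, 6, 5, 0, 8, 9, 1, 7, 0] sum 43 len 10
[7, 0, 6, 5, 0, 8, 9, 1, 7, 0, 0] sum 43 len 11
[0, 6, 5, 0, 8, 9, 1, 7, 0, 0, 4] sum 40 len 11
[0, 6, 5, 0, 8, 9, 1, 7, 0, 0, 4, 4] sum 44 len 12
[0, 8, 9, 1, 7, 0, 0, 4, 4, 8] sum 41 len 10
[0, 8, 9, 1, 7, 0, 0, 4, 4, 8, 2] sum 43 len 11
[9, 1, 7, 0, 0, 4, 4, 8, 2, 7] sum 42 len 10
[9, 1, 7, 0, 0, 4, 4, 8, 2, 7, 3] sum 45 len 11
Longest length seen: 12.

12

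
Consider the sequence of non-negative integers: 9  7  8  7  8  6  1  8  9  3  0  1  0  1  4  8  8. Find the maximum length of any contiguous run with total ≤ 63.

Extend to the right; shrink from the left whenever the sum exceeds 63:
→ 9: sum 9, len 1
→ 7: sum 16, len 2
→ 8: sum 24, len 3
→ 7: sum 31, len 4
→ 8: sum 39, len 5
→ 6: sum 45, len 6
→ 1: sum 46, len 7
→ 8: sum 54, len 8
→ 9: sum 63, len 9
→ 3 (dropped 9): sum 57, len 9
→ 0: sum 57, len 10
→ 1: sum 58, len 11
→ 0: sum 58, len 12
→ 1: sum 59, len 13
→ 4: sum 63, len 14
→ 8 (dropped 7, 8): sum 56, len 13
→ 8 (dropped 7): sum 57, len 13
Longest length seen: 14.

14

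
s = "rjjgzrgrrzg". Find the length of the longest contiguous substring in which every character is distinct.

4

add r: [r] len 1
add j: [r, j] len 2
add j (repeat j, move left end past it): [j] len 1
add g: [j, g] len 2
add z: [j, g, z] len 3
add r: [j, g, z, r] len 4
add g (repeat g, move left end past it): [z, r, g] len 3
add r (repeat r, move left end past it): [g, r] len 2
add r (repeat r, move left end past it): [r] len 1
add z: [r, z] len 2
add g: [r, z, g] len 3
Longest all-distinct length: 4.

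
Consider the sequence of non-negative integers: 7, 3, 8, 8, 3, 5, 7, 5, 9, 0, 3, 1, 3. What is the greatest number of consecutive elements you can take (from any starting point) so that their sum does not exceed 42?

9

Extend to the right; shrink from the left whenever the sum exceeds 42:
[7] sum 7 len 1
[7, 3] sum 10 len 2
[7, 3, 8] sum 18 len 3
[7, 3, 8, 8] sum 26 len 4
[7, 3, 8, 8, 3] sum 29 len 5
[7, 3, 8, 8, 3, 5] sum 34 len 6
[7, 3, 8, 8, 3, 5, 7] sum 41 len 7
[3, 8, 8, 3, 5, 7, 5] sum 39 len 7
[8, 3, 5, 7, 5, 9] sum 37 len 6
[8, 3, 5, 7, 5, 9, 0] sum 37 len 7
[8, 3, 5, 7, 5, 9, 0, 3] sum 40 len 8
[8, 3, 5, 7, 5, 9, 0, 3, 1] sum 41 len 9
[3, 5, 7, 5, 9, 0, 3, 1, 3] sum 36 len 9
Longest length seen: 9.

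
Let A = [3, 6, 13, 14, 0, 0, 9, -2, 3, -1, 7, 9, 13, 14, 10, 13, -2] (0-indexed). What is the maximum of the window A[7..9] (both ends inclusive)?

Elements at indices 7..9: -2, 3, -1
max(-2, 3, -1) = 3

3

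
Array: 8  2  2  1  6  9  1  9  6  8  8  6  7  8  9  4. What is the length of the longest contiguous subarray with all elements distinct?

add 8: [8] len 1
add 2: [8, 2] len 2
add 2 (repeat 2, move left end past it): [2] len 1
add 1: [2, 1] len 2
add 6: [2, 1, 6] len 3
add 9: [2, 1, 6, 9] len 4
add 1 (repeat 1, move left end past it): [6, 9, 1] len 3
add 9 (repeat 9, move left end past it): [1, 9] len 2
add 6: [1, 9, 6] len 3
add 8: [1, 9, 6, 8] len 4
add 8 (repeat 8, move left end past it): [8] len 1
add 6: [8, 6] len 2
add 7: [8, 6, 7] len 3
add 8 (repeat 8, move left end past it): [6, 7, 8] len 3
add 9: [6, 7, 8, 9] len 4
add 4: [6, 7, 8, 9, 4] len 5
Longest all-distinct length: 5.

5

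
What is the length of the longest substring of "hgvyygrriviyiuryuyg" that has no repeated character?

[h] len 1
[h, g] len 2
[h, g, v] len 3
[h, g, v, y] len 4
[y] len 1
[y, g] len 2
[y, g, r] len 3
[r] len 1
[r, i] len 2
[r, i, v] len 3
[v, i] len 2
[v, i, y] len 3
[y, i] len 2
[y, i, u] len 3
[y, i, u, r] len 4
[i, u, r, y] len 4
[r, y, u] len 3
[u, y] len 2
[u, y, g] len 3
Longest all-distinct length: 4.

4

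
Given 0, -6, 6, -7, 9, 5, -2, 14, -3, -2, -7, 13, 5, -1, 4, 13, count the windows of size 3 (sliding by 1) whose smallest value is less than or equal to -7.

[0, -6, 6] → min -6
[-6, 6, -7] → min -7  ≤ -7 ✓
[6, -7, 9] → min -7  ≤ -7 ✓
[-7, 9, 5] → min -7  ≤ -7 ✓
[9, 5, -2] → min -2
[5, -2, 14] → min -2
[-2, 14, -3] → min -3
[14, -3, -2] → min -3
[-3, -2, -7] → min -7  ≤ -7 ✓
[-2, -7, 13] → min -7  ≤ -7 ✓
[-7, 13, 5] → min -7  ≤ -7 ✓
[13, 5, -1] → min -1
[5, -1, 4] → min -1
[-1, 4, 13] → min -1
6 windows satisfy the condition.

6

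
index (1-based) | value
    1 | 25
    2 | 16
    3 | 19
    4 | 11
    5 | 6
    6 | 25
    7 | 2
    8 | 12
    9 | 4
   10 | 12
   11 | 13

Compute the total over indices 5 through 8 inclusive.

Elements at indices 5..8: 6, 25, 2, 12
sum(6, 25, 2, 12) = 45

45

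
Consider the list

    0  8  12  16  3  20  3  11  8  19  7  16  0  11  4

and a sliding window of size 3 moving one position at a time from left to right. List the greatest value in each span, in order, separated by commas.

Sliding a size-3 window across the 15 values:
0 8 12 → max 12
8 12 16 → max 16
12 16 3 → max 16
16 3 20 → max 20
3 20 3 → max 20
20 3 11 → max 20
3 11 8 → max 11
11 8 19 → max 19
8 19 7 → max 19
19 7 16 → max 19
7 16 0 → max 16
16 0 11 → max 16
0 11 4 → max 11

12, 16, 16, 20, 20, 20, 11, 19, 19, 19, 16, 16, 11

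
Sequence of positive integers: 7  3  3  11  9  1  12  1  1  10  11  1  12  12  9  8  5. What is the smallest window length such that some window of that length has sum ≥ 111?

16

add 7: running sum 7 < 111
add 3: running sum 10 < 111
add 3: running sum 13 < 111
add 11: running sum 24 < 111
add 9: running sum 33 < 111
add 1: running sum 34 < 111
add 12: running sum 46 < 111
add 1: running sum 47 < 111
add 1: running sum 48 < 111
add 10: running sum 58 < 111
add 11: running sum 69 < 111
add 1: running sum 70 < 111
add 12: running sum 82 < 111
add 12: running sum 94 < 111
add 9: running sum 103 < 111
add 8: shortest ending here [7, 3, 3, 11, 9, 1, 12, 1, 1, 10, 11, 1, 12, 12, 9, 8] sum 111, len 16
add 5: shortest ending here [7, 3, 3, 11, 9, 1, 12, 1, 1, 10, 11, 1, 12, 12, 9, 8, 5] sum 116, len 17
Shortest qualifying length: 16.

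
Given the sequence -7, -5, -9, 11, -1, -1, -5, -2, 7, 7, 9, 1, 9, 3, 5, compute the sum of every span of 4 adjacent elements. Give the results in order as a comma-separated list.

-7 -5 -9 11 → sum -10
-5 -9 11 -1 → sum -4
-9 11 -1 -1 → sum 0
11 -1 -1 -5 → sum 4
-1 -1 -5 -2 → sum -9
-1 -5 -2 7 → sum -1
-5 -2 7 7 → sum 7
-2 7 7 9 → sum 21
7 7 9 1 → sum 24
7 9 1 9 → sum 26
9 1 9 3 → sum 22
1 9 3 5 → sum 18

-10, -4, 0, 4, -9, -1, 7, 21, 24, 26, 22, 18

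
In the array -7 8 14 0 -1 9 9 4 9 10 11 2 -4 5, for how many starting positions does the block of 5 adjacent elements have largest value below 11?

3

(-7, 8, 14, 0, -1) → max 14
(8, 14, 0, -1, 9) → max 14
(14, 0, -1, 9, 9) → max 14
(0, -1, 9, 9, 4) → max 9  < 11 ✓
(-1, 9, 9, 4, 9) → max 9  < 11 ✓
(9, 9, 4, 9, 10) → max 10  < 11 ✓
(9, 4, 9, 10, 11) → max 11
(4, 9, 10, 11, 2) → max 11
(9, 10, 11, 2, -4) → max 11
(10, 11, 2, -4, 5) → max 11
3 windows satisfy the condition.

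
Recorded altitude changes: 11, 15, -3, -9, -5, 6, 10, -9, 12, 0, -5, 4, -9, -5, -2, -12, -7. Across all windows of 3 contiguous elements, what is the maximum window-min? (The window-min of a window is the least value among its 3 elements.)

Window mins for each of the 15 positions:
(11, 15, -3) → min -3
(15, -3, -9) → min -9
(-3, -9, -5) → min -9
(-9, -5, 6) → min -9
(-5, 6, 10) → min -5
(6, 10, -9) → min -9
(10, -9, 12) → min -9
(-9, 12, 0) → min -9
(12, 0, -5) → min -5
(0, -5, 4) → min -5
(-5, 4, -9) → min -9
(4, -9, -5) → min -9
(-9, -5, -2) → min -9
(-5, -2, -12) → min -12
(-2, -12, -7) → min -12
Maximum of these is -3.

-3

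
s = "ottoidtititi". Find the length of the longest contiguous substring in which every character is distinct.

4

[o] len 1
[o, t] len 2
[t] len 1
[t, o] len 2
[t, o, i] len 3
[t, o, i, d] len 4
[o, i, d, t] len 4
[d, t, i] len 3
[i, t] len 2
[t, i] len 2
[i, t] len 2
[t, i] len 2
Longest all-distinct length: 4.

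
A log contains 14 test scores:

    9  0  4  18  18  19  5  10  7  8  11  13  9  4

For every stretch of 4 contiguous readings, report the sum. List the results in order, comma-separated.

31, 40, 59, 60, 52, 41, 30, 36, 39, 41, 37

[9, 0, 4, 18] → sum 31
[0, 4, 18, 18] → sum 40
[4, 18, 18, 19] → sum 59
[18, 18, 19, 5] → sum 60
[18, 19, 5, 10] → sum 52
[19, 5, 10, 7] → sum 41
[5, 10, 7, 8] → sum 30
[10, 7, 8, 11] → sum 36
[7, 8, 11, 13] → sum 39
[8, 11, 13, 9] → sum 41
[11, 13, 9, 4] → sum 37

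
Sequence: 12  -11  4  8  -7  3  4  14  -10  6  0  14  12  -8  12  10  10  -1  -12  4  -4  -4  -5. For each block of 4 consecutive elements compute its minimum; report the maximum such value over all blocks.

0

Window mins for each of the 20 positions:
[12, -11, 4, 8] → min -11
[-11, 4, 8, -7] → min -11
[4, 8, -7, 3] → min -7
[8, -7, 3, 4] → min -7
[-7, 3, 4, 14] → min -7
[3, 4, 14, -10] → min -10
[4, 14, -10, 6] → min -10
[14, -10, 6, 0] → min -10
[-10, 6, 0, 14] → min -10
[6, 0, 14, 12] → min 0
[0, 14, 12, -8] → min -8
[14, 12, -8, 12] → min -8
[12, -8, 12, 10] → min -8
[-8, 12, 10, 10] → min -8
[12, 10, 10, -1] → min -1
[10, 10, -1, -12] → min -12
[10, -1, -12, 4] → min -12
[-1, -12, 4, -4] → min -12
[-12, 4, -4, -4] → min -12
[4, -4, -4, -5] → min -5
Maximum of these is 0.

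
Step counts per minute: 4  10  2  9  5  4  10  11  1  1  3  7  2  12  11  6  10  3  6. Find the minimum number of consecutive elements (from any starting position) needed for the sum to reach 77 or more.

12

add 4: running sum 4 < 77
add 10: running sum 14 < 77
add 2: running sum 16 < 77
add 9: running sum 25 < 77
add 5: running sum 30 < 77
add 4: running sum 34 < 77
add 10: running sum 44 < 77
add 11: running sum 55 < 77
add 1: running sum 56 < 77
add 1: running sum 57 < 77
add 3: running sum 60 < 77
add 7: running sum 67 < 77
add 2: running sum 69 < 77
end 13: [10, 2, 9, 5, 4, 10, 11, 1, 1, 3, 7, 2, 12] sum 77, len 13
end 14: [2, 9, 5, 4, 10, 11, 1, 1, 3, 7, 2, 12, 11] sum 78, len 13
end 15: [9, 5, 4, 10, 11, 1, 1, 3, 7, 2, 12, 11, 6] sum 82, len 13
end 16: [4, 10, 11, 1, 1, 3, 7, 2, 12, 11, 6, 10] sum 78, len 12
end 17: [10, 11, 1, 1, 3, 7, 2, 12, 11, 6, 10, 3] sum 77, len 12
end 18: [10, 11, 1, 1, 3, 7, 2, 12, 11, 6, 10, 3, 6] sum 83, len 13
Shortest qualifying length: 12.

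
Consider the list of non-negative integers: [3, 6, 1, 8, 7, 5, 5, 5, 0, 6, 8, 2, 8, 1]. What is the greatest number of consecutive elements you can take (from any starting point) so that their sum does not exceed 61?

Extend to the right; shrink from the left whenever the sum exceeds 61:
add 3: [3] sum 3, len 1
add 6: [3, 6] sum 9, len 2
add 1: [3, 6, 1] sum 10, len 3
add 8: [3, 6, 1, 8] sum 18, len 4
add 7: [3, 6, 1, 8, 7] sum 25, len 5
add 5: [3, 6, 1, 8, 7, 5] sum 30, len 6
add 5: [3, 6, 1, 8, 7, 5, 5] sum 35, len 7
add 5: [3, 6, 1, 8, 7, 5, 5, 5] sum 40, len 8
add 0: [3, 6, 1, 8, 7, 5, 5, 5, 0] sum 40, len 9
add 6: [3, 6, 1, 8, 7, 5, 5, 5, 0, 6] sum 46, len 10
add 8: [3, 6, 1, 8, 7, 5, 5, 5, 0, 6, 8] sum 54, len 11
add 2: [3, 6, 1, 8, 7, 5, 5, 5, 0, 6, 8, 2] sum 56, len 12
add 8: [6, 1, 8, 7, 5, 5, 5, 0, 6, 8, 2, 8] sum 61, len 12
add 1: [1, 8, 7, 5, 5, 5, 0, 6, 8, 2, 8, 1] sum 56, len 12
Longest length seen: 12.

12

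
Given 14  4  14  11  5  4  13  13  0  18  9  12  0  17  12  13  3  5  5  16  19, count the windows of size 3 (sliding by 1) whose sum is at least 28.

11

(14, 4, 14) → sum 32  ≥ 28 ✓
(4, 14, 11) → sum 29  ≥ 28 ✓
(14, 11, 5) → sum 30  ≥ 28 ✓
(11, 5, 4) → sum 20
(5, 4, 13) → sum 22
(4, 13, 13) → sum 30  ≥ 28 ✓
(13, 13, 0) → sum 26
(13, 0, 18) → sum 31  ≥ 28 ✓
(0, 18, 9) → sum 27
(18, 9, 12) → sum 39  ≥ 28 ✓
(9, 12, 0) → sum 21
(12, 0, 17) → sum 29  ≥ 28 ✓
(0, 17, 12) → sum 29  ≥ 28 ✓
(17, 12, 13) → sum 42  ≥ 28 ✓
(12, 13, 3) → sum 28  ≥ 28 ✓
(13, 3, 5) → sum 21
(3, 5, 5) → sum 13
(5, 5, 16) → sum 26
(5, 16, 19) → sum 40  ≥ 28 ✓
11 windows satisfy the condition.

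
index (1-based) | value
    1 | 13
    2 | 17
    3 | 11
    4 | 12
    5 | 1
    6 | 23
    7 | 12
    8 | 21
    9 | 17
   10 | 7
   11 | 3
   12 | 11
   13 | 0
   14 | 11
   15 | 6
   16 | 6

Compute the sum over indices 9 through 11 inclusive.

27

Elements at indices 9..11: 17, 7, 3
sum(17, 7, 3) = 27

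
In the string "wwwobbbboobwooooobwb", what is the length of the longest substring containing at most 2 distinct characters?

[w] 1 distinct, len 1
[w, w] 1 distinct, len 2
[w, w, w] 1 distinct, len 3
[w, w, w, o] 2 distinct, len 4
[o, b] 2 distinct, len 2
[o, b, b] 2 distinct, len 3
[o, b, b, b] 2 distinct, len 4
[o, b, b, b, b] 2 distinct, len 5
[o, b, b, b, b, o] 2 distinct, len 6
[o, b, b, b, b, o, o] 2 distinct, len 7
[o, b, b, b, b, o, o, b] 2 distinct, len 8
[b, w] 2 distinct, len 2
[w, o] 2 distinct, len 2
[w, o, o] 2 distinct, len 3
[w, o, o, o] 2 distinct, len 4
[w, o, o, o, o] 2 distinct, len 5
[w, o, o, o, o, o] 2 distinct, len 6
[o, o, o, o, o, b] 2 distinct, len 6
[b, w] 2 distinct, len 2
[b, w, b] 2 distinct, len 3
Longest length with ≤2 distinct: 8.

8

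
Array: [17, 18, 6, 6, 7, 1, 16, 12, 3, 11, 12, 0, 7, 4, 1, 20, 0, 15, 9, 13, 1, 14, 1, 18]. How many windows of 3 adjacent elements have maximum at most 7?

[17, 18, 6] → max 18
[18, 6, 6] → max 18
[6, 6, 7] → max 7  ≤ 7 ✓
[6, 7, 1] → max 7  ≤ 7 ✓
[7, 1, 16] → max 16
[1, 16, 12] → max 16
[16, 12, 3] → max 16
[12, 3, 11] → max 12
[3, 11, 12] → max 12
[11, 12, 0] → max 12
[12, 0, 7] → max 12
[0, 7, 4] → max 7  ≤ 7 ✓
[7, 4, 1] → max 7  ≤ 7 ✓
[4, 1, 20] → max 20
[1, 20, 0] → max 20
[20, 0, 15] → max 20
[0, 15, 9] → max 15
[15, 9, 13] → max 15
[9, 13, 1] → max 13
[13, 1, 14] → max 14
[1, 14, 1] → max 14
[14, 1, 18] → max 18
4 windows satisfy the condition.

4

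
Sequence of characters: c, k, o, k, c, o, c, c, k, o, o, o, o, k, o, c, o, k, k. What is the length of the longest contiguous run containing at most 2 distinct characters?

7

add c: window [c] (1 distinct), len 1
add k: window [c, k] (2 distinct), len 2
add o: window [k, o] (2 distinct), len 2
add k: window [k, o, k] (2 distinct), len 3
add c: window [k, c] (2 distinct), len 2
add o: window [c, o] (2 distinct), len 2
add c: window [c, o, c] (2 distinct), len 3
add c: window [c, o, c, c] (2 distinct), len 4
add k: window [c, c, k] (2 distinct), len 3
add o: window [k, o] (2 distinct), len 2
add o: window [k, o, o] (2 distinct), len 3
add o: window [k, o, o, o] (2 distinct), len 4
add o: window [k, o, o, o, o] (2 distinct), len 5
add k: window [k, o, o, o, o, k] (2 distinct), len 6
add o: window [k, o, o, o, o, k, o] (2 distinct), len 7
add c: window [o, c] (2 distinct), len 2
add o: window [o, c, o] (2 distinct), len 3
add k: window [o, k] (2 distinct), len 2
add k: window [o, k, k] (2 distinct), len 3
Longest length with ≤2 distinct: 7.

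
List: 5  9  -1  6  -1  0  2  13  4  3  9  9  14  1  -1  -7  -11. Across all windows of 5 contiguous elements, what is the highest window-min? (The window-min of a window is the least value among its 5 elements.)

3

Each size-5 window and its min:
[5, 9, -1, 6, -1] → min -1
[9, -1, 6, -1, 0] → min -1
[-1, 6, -1, 0, 2] → min -1
[6, -1, 0, 2, 13] → min -1
[-1, 0, 2, 13, 4] → min -1
[0, 2, 13, 4, 3] → min 0
[2, 13, 4, 3, 9] → min 2
[13, 4, 3, 9, 9] → min 3
[4, 3, 9, 9, 14] → min 3
[3, 9, 9, 14, 1] → min 1
[9, 9, 14, 1, -1] → min -1
[9, 14, 1, -1, -7] → min -7
[14, 1, -1, -7, -11] → min -11
Highest of these is 3.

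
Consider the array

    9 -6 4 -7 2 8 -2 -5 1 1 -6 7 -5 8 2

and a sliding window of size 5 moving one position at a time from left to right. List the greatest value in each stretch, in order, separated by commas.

9 -6 4 -7 2 → max 9
-6 4 -7 2 8 → max 8
4 -7 2 8 -2 → max 8
-7 2 8 -2 -5 → max 8
2 8 -2 -5 1 → max 8
8 -2 -5 1 1 → max 8
-2 -5 1 1 -6 → max 1
-5 1 1 -6 7 → max 7
1 1 -6 7 -5 → max 7
1 -6 7 -5 8 → max 8
-6 7 -5 8 2 → max 8

9, 8, 8, 8, 8, 8, 1, 7, 7, 8, 8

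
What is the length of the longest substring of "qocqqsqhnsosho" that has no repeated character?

[q] len 1
[q, o] len 2
[q, o, c] len 3
[o, c, q] len 3
[q] len 1
[q, s] len 2
[s, q] len 2
[s, q, h] len 3
[s, q, h, n] len 4
[q, h, n, s] len 4
[q, h, n, s, o] len 5
[o, s] len 2
[o, s, h] len 3
[s, h, o] len 3
Longest all-distinct length: 5.

5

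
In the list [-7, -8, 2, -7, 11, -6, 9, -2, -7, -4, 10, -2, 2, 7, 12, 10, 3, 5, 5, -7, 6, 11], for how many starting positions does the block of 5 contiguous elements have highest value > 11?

-7 -8 2 -7 11 → max 11
-8 2 -7 11 -6 → max 11
2 -7 11 -6 9 → max 11
-7 11 -6 9 -2 → max 11
11 -6 9 -2 -7 → max 11
-6 9 -2 -7 -4 → max 9
9 -2 -7 -4 10 → max 10
-2 -7 -4 10 -2 → max 10
-7 -4 10 -2 2 → max 10
-4 10 -2 2 7 → max 10
10 -2 2 7 12 → max 12  > 11 ✓
-2 2 7 12 10 → max 12  > 11 ✓
2 7 12 10 3 → max 12  > 11 ✓
7 12 10 3 5 → max 12  > 11 ✓
12 10 3 5 5 → max 12  > 11 ✓
10 3 5 5 -7 → max 10
3 5 5 -7 6 → max 6
5 5 -7 6 11 → max 11
5 windows satisfy the condition.

5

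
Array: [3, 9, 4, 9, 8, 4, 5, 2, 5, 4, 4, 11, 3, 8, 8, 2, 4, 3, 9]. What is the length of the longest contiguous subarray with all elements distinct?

5

[3] len 1
[3, 9] len 2
[3, 9, 4] len 3
[4, 9] len 2
[4, 9, 8] len 3
[9, 8, 4] len 3
[9, 8, 4, 5] len 4
[9, 8, 4, 5, 2] len 5
[2, 5] len 2
[2, 5, 4] len 3
[4] len 1
[4, 11] len 2
[4, 11, 3] len 3
[4, 11, 3, 8] len 4
[8] len 1
[8, 2] len 2
[8, 2, 4] len 3
[8, 2, 4, 3] len 4
[8, 2, 4, 3, 9] len 5
Longest all-distinct length: 5.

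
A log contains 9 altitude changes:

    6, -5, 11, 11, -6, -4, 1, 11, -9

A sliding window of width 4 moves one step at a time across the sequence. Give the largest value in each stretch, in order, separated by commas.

11, 11, 11, 11, 11, 11

6 -5 11 11 → max 11
-5 11 11 -6 → max 11
11 11 -6 -4 → max 11
11 -6 -4 1 → max 11
-6 -4 1 11 → max 11
-4 1 11 -9 → max 11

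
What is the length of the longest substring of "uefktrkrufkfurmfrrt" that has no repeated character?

6

add u: [u] len 1
add e: [u, e] len 2
add f: [u, e, f] len 3
add k: [u, e, f, k] len 4
add t: [u, e, f, k, t] len 5
add r: [u, e, f, k, t, r] len 6
add k (repeat k, move left end past it): [t, r, k] len 3
add r (repeat r, move left end past it): [k, r] len 2
add u: [k, r, u] len 3
add f: [k, r, u, f] len 4
add k (repeat k, move left end past it): [r, u, f, k] len 4
add f (repeat f, move left end past it): [k, f] len 2
add u: [k, f, u] len 3
add r: [k, f, u, r] len 4
add m: [k, f, u, r, m] len 5
add f (repeat f, move left end past it): [u, r, m, f] len 4
add r (repeat r, move left end past it): [m, f, r] len 3
add r (repeat r, move left end past it): [r] len 1
add t: [r, t] len 2
Longest all-distinct length: 6.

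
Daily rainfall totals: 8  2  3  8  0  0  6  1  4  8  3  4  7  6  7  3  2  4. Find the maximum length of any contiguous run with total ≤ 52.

13

[8] sum 8 len 1
[8, 2] sum 10 len 2
[8, 2, 3] sum 13 len 3
[8, 2, 3, 8] sum 21 len 4
[8, 2, 3, 8, 0] sum 21 len 5
[8, 2, 3, 8, 0, 0] sum 21 len 6
[8, 2, 3, 8, 0, 0, 6] sum 27 len 7
[8, 2, 3, 8, 0, 0, 6, 1] sum 28 len 8
[8, 2, 3, 8, 0, 0, 6, 1, 4] sum 32 len 9
[8, 2, 3, 8, 0, 0, 6, 1, 4, 8] sum 40 len 10
[8, 2, 3, 8, 0, 0, 6, 1, 4, 8, 3] sum 43 len 11
[8, 2, 3, 8, 0, 0, 6, 1, 4, 8, 3, 4] sum 47 len 12
[2, 3, 8, 0, 0, 6, 1, 4, 8, 3, 4, 7] sum 46 len 12
[2, 3, 8, 0, 0, 6, 1, 4, 8, 3, 4, 7, 6] sum 52 len 13
[0, 0, 6, 1, 4, 8, 3, 4, 7, 6, 7] sum 46 len 11
[0, 0, 6, 1, 4, 8, 3, 4, 7, 6, 7, 3] sum 49 len 12
[0, 0, 6, 1, 4, 8, 3, 4, 7, 6, 7, 3, 2] sum 51 len 13
[1, 4, 8, 3, 4, 7, 6, 7, 3, 2, 4] sum 49 len 11
Longest length seen: 13.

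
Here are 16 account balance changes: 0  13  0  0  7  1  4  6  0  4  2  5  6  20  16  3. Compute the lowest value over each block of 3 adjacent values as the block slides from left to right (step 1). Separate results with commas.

0, 0, 0, 0, 1, 1, 0, 0, 0, 2, 2, 5, 6, 3

[0, 13, 0] → min 0
[13, 0, 0] → min 0
[0, 0, 7] → min 0
[0, 7, 1] → min 0
[7, 1, 4] → min 1
[1, 4, 6] → min 1
[4, 6, 0] → min 0
[6, 0, 4] → min 0
[0, 4, 2] → min 0
[4, 2, 5] → min 2
[2, 5, 6] → min 2
[5, 6, 20] → min 5
[6, 20, 16] → min 6
[20, 16, 3] → min 3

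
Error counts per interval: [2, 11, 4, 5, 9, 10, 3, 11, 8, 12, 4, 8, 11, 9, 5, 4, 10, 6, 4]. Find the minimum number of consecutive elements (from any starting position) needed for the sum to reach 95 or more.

add 2: running sum 2 < 95
add 11: running sum 13 < 95
add 4: running sum 17 < 95
add 5: running sum 22 < 95
add 9: running sum 31 < 95
add 10: running sum 41 < 95
add 3: running sum 44 < 95
add 11: running sum 55 < 95
add 8: running sum 63 < 95
add 12: running sum 75 < 95
add 4: running sum 79 < 95
add 8: running sum 87 < 95
add 11: shortest ending here [11, 4, 5, 9, 10, 3, 11, 8, 12, 4, 8, 11] sum 96, len 12
add 9: shortest ending here [11, 4, 5, 9, 10, 3, 11, 8, 12, 4, 8, 11, 9] sum 105, len 13
add 5: shortest ending here [5, 9, 10, 3, 11, 8, 12, 4, 8, 11, 9, 5] sum 95, len 12
add 4: shortest ending here [5, 9, 10, 3, 11, 8, 12, 4, 8, 11, 9, 5, 4] sum 99, len 13
add 10: shortest ending here [10, 3, 11, 8, 12, 4, 8, 11, 9, 5, 4, 10] sum 95, len 12
add 6: shortest ending here [10, 3, 11, 8, 12, 4, 8, 11, 9, 5, 4, 10, 6] sum 101, len 13
add 4: shortest ending here [3, 11, 8, 12, 4, 8, 11, 9, 5, 4, 10, 6, 4] sum 95, len 13
Shortest qualifying length: 12.

12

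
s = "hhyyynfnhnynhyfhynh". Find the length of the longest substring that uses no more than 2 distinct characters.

[h] 1 distinct, len 1
[h, h] 1 distinct, len 2
[h, h, y] 2 distinct, len 3
[h, h, y, y] 2 distinct, len 4
[h, h, y, y, y] 2 distinct, len 5
[y, y, y, n] 2 distinct, len 4
[n, f] 2 distinct, len 2
[n, f, n] 2 distinct, len 3
[n, h] 2 distinct, len 2
[n, h, n] 2 distinct, len 3
[n, y] 2 distinct, len 2
[n, y, n] 2 distinct, len 3
[n, h] 2 distinct, len 2
[h, y] 2 distinct, len 2
[y, f] 2 distinct, len 2
[f, h] 2 distinct, len 2
[h, y] 2 distinct, len 2
[y, n] 2 distinct, len 2
[n, h] 2 distinct, len 2
Longest length with ≤2 distinct: 5.

5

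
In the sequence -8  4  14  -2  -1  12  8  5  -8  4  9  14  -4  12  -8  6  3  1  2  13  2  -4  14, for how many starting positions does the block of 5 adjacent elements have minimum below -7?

(-8, 4, 14, -2, -1) → min -8  < -7 ✓
(4, 14, -2, -1, 12) → min -2
(14, -2, -1, 12, 8) → min -2
(-2, -1, 12, 8, 5) → min -2
(-1, 12, 8, 5, -8) → min -8  < -7 ✓
(12, 8, 5, -8, 4) → min -8  < -7 ✓
(8, 5, -8, 4, 9) → min -8  < -7 ✓
(5, -8, 4, 9, 14) → min -8  < -7 ✓
(-8, 4, 9, 14, -4) → min -8  < -7 ✓
(4, 9, 14, -4, 12) → min -4
(9, 14, -4, 12, -8) → min -8  < -7 ✓
(14, -4, 12, -8, 6) → min -8  < -7 ✓
(-4, 12, -8, 6, 3) → min -8  < -7 ✓
(12, -8, 6, 3, 1) → min -8  < -7 ✓
(-8, 6, 3, 1, 2) → min -8  < -7 ✓
(6, 3, 1, 2, 13) → min 1
(3, 1, 2, 13, 2) → min 1
(1, 2, 13, 2, -4) → min -4
(2, 13, 2, -4, 14) → min -4
11 windows satisfy the condition.

11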